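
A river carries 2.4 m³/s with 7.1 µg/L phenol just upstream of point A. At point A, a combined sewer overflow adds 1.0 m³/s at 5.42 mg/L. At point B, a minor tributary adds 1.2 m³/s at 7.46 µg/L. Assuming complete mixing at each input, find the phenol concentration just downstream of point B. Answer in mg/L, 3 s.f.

1.18 mg/L

7.1 µg/L = 0.0071 mg/L.
After input A: C = (2.4·0.0071 + 1·5.42) / 3.4 = 1.599 mg/L.
7.46 µg/L = 0.00746 mg/L.
After input B: C = (3.4·1.599 + 1.2·0.00746) / 4.6 = 1.184 mg/L.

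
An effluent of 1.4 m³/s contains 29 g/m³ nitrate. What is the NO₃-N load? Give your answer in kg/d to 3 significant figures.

3510 kg/d

Mass flux = Q·C = 1.4 m³/s × 29 g/m³ = 40.6 g/s.
= 40.6 g/s × 86.4 = 3508 kg/d.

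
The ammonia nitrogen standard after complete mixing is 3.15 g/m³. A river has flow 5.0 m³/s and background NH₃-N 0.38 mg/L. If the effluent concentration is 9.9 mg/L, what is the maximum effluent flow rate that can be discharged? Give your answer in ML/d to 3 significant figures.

177 ML/d

Mass balance at complete mixing: C_std·(Q_w + Q_r) = Q_w·C_e + Q_r·C_b.
Rearranging, Q_w = Q_r·(C_std − C_b)/(C_e − C_std) = 5.0·(3.15 − 0.38) / (9.9 − 3.15) = 2.052 m³/s.
= 177.3 ML/d.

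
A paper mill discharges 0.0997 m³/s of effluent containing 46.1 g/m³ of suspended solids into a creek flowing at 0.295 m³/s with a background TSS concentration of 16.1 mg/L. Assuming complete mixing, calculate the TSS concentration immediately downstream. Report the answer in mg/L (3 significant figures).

Conservation of mass across the mixing zone: C = (0.0997·46.1 + 0.295·16.1) / (0.0997 + 0.295) = 9.346/0.3947 = 23.68 mg/L.

23.7 mg/L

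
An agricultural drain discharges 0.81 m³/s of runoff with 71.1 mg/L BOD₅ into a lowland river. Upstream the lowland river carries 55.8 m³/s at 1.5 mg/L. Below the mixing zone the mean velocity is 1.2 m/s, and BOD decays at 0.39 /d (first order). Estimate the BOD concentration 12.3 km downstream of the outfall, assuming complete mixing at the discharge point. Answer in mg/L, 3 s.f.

2.38 mg/L

After complete mixing, C₀ = (0.81·71.1 + 55.8·1.5) / 56.61 = 2.496 mg/L.
Travel time t = 1.23e+04 m / 1.2 m/s = 1.025e+04 s = 0.1186 d.
C = 2.496·exp(−0.39·0.1186) = 2.496·0.9548 = 2.383 mg/L.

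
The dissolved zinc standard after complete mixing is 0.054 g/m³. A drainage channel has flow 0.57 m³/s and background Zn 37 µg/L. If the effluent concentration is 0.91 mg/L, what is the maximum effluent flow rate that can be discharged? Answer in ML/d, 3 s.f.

37 µg/L = 0.037 mg/L.
Mass balance at complete mixing: C_std·(Q_w + Q_r) = Q_w·C_e + Q_r·C_b.
Rearranging, Q_w = Q_r·(C_std − C_b)/(C_e − C_std) = 0.57·(0.054 − 0.037) / (0.91 − 0.054) = 0.01132 m³/s.
= 0.9781 ML/d.

0.978 ML/d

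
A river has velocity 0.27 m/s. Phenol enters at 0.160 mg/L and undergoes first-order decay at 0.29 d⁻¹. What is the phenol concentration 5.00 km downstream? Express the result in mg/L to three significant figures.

Travel time t = 5.00 km / 0.27 m/s = 5000/0.27 = 1.852e+04 s = 0.2143 d.
First-order decay: C = 0.160·exp(−0.29·0.2143) = 0.160·0.9397 = 0.1504 mg/L.

0.150 mg/L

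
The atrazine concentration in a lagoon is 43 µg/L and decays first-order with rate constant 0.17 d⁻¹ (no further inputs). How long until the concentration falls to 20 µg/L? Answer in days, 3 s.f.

4.50 d

t = ln(C₀/C)/k = ln(43/20)/0.17 = 0.7655/0.17 = 4.503 d.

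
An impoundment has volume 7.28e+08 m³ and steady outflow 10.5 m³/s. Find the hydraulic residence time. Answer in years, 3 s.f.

2.20 yr

Q = 10.5 m³/s × 3.156e+07 s/yr = 3.314e+08 m³/yr.
Hydraulic residence time τ = V/Q = 7.28e+08/3.314e+08 = 2.197 yr.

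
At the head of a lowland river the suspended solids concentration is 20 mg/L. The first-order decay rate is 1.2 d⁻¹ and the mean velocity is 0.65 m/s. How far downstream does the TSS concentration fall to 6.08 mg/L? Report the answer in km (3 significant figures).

55.7 km

From C = C₀·e^(−kt), t = ln(C₀/C)/k = ln(20/6.08)/1.2 = 1.191/1.2 = 0.9923 d.
Distance = v·t = 0.65 m/s × 8.573e+04 s = 5.573e+04 m = 55.73 km.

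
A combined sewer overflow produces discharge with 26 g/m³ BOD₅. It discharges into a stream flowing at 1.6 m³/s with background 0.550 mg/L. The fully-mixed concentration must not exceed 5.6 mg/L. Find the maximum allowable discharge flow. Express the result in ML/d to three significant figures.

34.2 ML/d

Mass balance at complete mixing: C_std·(Q_w + Q_r) = Q_w·C_e + Q_r·C_b.
Rearranging, Q_w = Q_r·(C_std − C_b)/(C_e − C_std) = 1.6·(5.6 − 0.55) / (26 − 5.6) = 0.3961 m³/s.
= 34.22 ML/d.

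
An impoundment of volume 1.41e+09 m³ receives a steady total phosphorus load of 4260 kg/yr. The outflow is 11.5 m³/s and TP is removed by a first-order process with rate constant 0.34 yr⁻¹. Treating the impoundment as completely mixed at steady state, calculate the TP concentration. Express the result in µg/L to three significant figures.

5.06 µg/L

Outflow Q = 11.5 m³/s × 3.156e+07 s/yr = 3.629e+08 m³/yr.
Steady-state CSTR mass balance: W = Q·C + k·V·C, so C = W/(Q + kV).
Q + kV = 3.629e+08 + 0.34·1.41e+09 = 8.423e+08 m³/yr.
C = 4260/8.423e+08 = 5.058e-06 kg/m³ = 0.005058 mg/L = 5.058 µg/L.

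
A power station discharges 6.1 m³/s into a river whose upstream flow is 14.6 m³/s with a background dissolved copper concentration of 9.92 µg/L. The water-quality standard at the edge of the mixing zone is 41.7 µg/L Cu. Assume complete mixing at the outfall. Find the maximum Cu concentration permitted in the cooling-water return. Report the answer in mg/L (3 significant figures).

0.118 mg/L

9.92 µg/L = 0.00992 mg/L.
41.7 µg/L = 0.0417 mg/L.
Mass balance: 0.0417·20.7 = 6.1·Cₑ + 14.6·0.00992.
Cₑ = (0.8632 − 0.1448) / 6.1 = 0.1178 mg/L.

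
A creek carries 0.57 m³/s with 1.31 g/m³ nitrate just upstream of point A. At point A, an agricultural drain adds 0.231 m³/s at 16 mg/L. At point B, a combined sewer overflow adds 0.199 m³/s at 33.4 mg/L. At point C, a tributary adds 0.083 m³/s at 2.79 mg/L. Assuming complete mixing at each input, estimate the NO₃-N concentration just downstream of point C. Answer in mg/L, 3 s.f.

After input A: C = (0.57·1.31 + 0.231·16) / 0.801 = 5.546 mg/L.
After input B: C = (0.801·5.546 + 0.199·33.4) / 1 = 11.09 mg/L.
After input C: C = (1·11.09 + 0.083·2.79) / 1.083 = 10.45 mg/L.

10.5 mg/L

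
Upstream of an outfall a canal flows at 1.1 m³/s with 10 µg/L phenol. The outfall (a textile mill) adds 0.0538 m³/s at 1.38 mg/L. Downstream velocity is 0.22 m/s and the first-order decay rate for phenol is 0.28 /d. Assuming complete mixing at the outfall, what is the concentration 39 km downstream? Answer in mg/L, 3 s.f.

0.0416 mg/L

10 µg/L = 0.01 mg/L.
After complete mixing, C₀ = (0.0538·1.38 + 1.1·0.01) / 1.154 = 0.07388 mg/L.
Travel time t = 3.9e+04 m / 0.22 m/s = 1.773e+05 s = 2.052 d.
C = 0.07388·exp(−0.28·2.052) = 0.07388·0.563 = 0.04159 mg/L.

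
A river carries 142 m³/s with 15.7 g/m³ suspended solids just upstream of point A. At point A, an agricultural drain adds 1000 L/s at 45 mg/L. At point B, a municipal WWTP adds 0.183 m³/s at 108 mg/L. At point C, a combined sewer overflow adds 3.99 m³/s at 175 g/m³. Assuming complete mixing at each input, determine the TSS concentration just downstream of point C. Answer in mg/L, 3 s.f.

20.3 mg/L

1000 L/s = 1 m³/s.
After input A: C = (142·15.7 + 1·45) / 143 = 15.9 mg/L.
After input B: C = (143·15.9 + 0.183·108) / 143.2 = 16.02 mg/L.
After input C: C = (143.2·16.02 + 3.99·175) / 147.2 = 20.33 mg/L.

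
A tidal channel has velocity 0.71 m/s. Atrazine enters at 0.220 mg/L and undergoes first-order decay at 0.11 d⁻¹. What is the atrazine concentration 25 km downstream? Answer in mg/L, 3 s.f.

Travel time t = 25 km / 0.71 m/s = 2.5e+04/0.71 = 3.521e+04 s = 0.4075 d.
First-order decay: C = 0.220·exp(−0.11·0.4075) = 0.220·0.9562 = 0.2104 mg/L.

0.210 mg/L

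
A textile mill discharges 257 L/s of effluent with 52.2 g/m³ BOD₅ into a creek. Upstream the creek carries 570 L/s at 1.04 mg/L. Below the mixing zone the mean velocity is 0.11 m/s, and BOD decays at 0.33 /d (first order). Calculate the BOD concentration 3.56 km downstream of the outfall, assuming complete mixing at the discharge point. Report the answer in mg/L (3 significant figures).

15.0 mg/L

257 L/s = 0.257 m³/s.
570 L/s = 0.57 m³/s.
After complete mixing, C₀ = (0.257·52.2 + 0.57·1.04) / 0.827 = 16.94 mg/L.
Travel time t = 3560 m / 0.11 m/s = 3.236e+04 s = 0.3746 d.
C = 16.94·exp(−0.33·0.3746) = 16.94·0.8837 = 14.97 mg/L.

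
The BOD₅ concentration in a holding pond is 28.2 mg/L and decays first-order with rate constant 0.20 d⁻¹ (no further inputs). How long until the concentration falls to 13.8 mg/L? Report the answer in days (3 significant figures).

3.57 d

t = ln(C₀/C)/k = ln(28.2/13.8)/0.20 = 0.7147/0.20 = 3.573 d.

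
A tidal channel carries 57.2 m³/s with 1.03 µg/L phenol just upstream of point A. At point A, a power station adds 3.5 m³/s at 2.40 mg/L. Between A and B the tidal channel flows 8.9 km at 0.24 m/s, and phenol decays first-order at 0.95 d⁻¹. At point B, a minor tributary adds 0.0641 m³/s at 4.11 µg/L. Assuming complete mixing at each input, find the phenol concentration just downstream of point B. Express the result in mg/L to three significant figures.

0.0926 mg/L

1.03 µg/L = 0.00103 mg/L.
After input A: C = (57.2·0.00103 + 3.5·2.4) / 60.7 = 0.1394 mg/L.
Over the 8.9 km reach to input B (t = 3.708e+04 s = 0.4292 d), decay gives C = 0.1394·exp(−0.95·0.4292) = 0.09269 mg/L.
4.11 µg/L = 0.00411 mg/L.
After input B: C = (60.7·0.09269 + 0.0641·0.00411) / 60.76 = 0.0926 mg/L.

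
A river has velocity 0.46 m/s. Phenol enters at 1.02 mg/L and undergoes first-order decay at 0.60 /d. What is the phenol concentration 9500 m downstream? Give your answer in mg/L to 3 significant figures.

0.884 mg/L

Travel time t = 9500 m / 0.46 m/s = 9500/0.46 = 2.065e+04 s = 0.239 d.
First-order decay: C = 1.02·exp(−0.60·0.239) = 1.02·0.8664 = 0.8837 mg/L.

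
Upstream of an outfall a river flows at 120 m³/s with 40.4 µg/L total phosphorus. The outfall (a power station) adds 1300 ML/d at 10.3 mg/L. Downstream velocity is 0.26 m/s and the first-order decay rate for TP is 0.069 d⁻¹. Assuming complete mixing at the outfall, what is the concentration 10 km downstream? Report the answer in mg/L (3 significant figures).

1300 ML/d = 15.05 m³/s.
40.4 µg/L = 0.0404 mg/L.
After complete mixing, C₀ = (15.05·10.3 + 120·0.0404) / 135 = 1.183 mg/L.
Travel time t = 1e+04 m / 0.26 m/s = 3.846e+04 s = 0.4452 d.
C = 1.183·exp(−0.069·0.4452) = 1.183·0.9698 = 1.148 mg/L.

1.15 mg/L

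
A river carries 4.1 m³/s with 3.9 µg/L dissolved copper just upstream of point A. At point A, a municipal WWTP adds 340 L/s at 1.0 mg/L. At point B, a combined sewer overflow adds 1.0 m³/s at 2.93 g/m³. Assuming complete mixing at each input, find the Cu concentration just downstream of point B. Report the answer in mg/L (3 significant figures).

3.9 µg/L = 0.0039 mg/L.
340 L/s = 0.34 m³/s.
After input A: C = (4.1·0.0039 + 0.34·1) / 4.44 = 0.08018 mg/L.
After input B: C = (4.44·0.08018 + 1·2.93) / 5.44 = 0.604 mg/L.

0.604 mg/L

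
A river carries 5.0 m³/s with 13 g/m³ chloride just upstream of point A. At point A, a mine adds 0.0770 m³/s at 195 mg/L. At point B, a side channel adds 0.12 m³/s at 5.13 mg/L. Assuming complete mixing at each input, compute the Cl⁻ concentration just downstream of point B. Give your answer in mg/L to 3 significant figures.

After input A: C = (5·13 + 0.077·195) / 5.077 = 15.76 mg/L.
After input B: C = (5.077·15.76 + 0.12·5.13) / 5.197 = 15.51 mg/L.

15.5 mg/L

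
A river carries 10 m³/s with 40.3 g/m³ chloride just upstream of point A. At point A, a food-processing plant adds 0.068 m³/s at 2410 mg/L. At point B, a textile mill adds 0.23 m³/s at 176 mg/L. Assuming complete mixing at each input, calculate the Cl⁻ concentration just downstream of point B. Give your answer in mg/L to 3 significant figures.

After input A: C = (10·40.3 + 0.068·2410) / 10.07 = 56.31 mg/L.
After input B: C = (10.07·56.31 + 0.23·176) / 10.3 = 58.98 mg/L.

59.0 mg/L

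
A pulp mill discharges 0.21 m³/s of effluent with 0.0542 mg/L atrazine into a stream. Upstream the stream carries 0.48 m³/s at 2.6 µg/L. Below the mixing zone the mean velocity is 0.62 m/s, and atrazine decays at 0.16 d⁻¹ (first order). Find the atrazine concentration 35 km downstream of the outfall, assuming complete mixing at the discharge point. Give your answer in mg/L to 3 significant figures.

0.0165 mg/L

2.6 µg/L = 0.0026 mg/L.
After complete mixing, C₀ = (0.21·0.0542 + 0.48·0.0026) / 0.69 = 0.0183 mg/L.
Travel time t = 3.5e+04 m / 0.62 m/s = 5.645e+04 s = 0.6534 d.
C = 0.0183·exp(−0.16·0.6534) = 0.0183·0.9007 = 0.01649 mg/L.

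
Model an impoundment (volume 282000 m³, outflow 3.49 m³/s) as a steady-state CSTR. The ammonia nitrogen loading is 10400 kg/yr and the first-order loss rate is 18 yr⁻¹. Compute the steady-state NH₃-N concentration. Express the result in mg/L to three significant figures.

0.0903 mg/L

Outflow Q = 3.49 m³/s × 3.156e+07 s/yr = 1.101e+08 m³/yr.
Steady-state CSTR mass balance: W = Q·C + k·V·C, so C = W/(Q + kV).
Q + kV = 1.101e+08 + 18·282000 = 1.152e+08 m³/yr.
C = 10400/1.152e+08 = 9.027e-05 kg/m³ = 0.09027 mg/L.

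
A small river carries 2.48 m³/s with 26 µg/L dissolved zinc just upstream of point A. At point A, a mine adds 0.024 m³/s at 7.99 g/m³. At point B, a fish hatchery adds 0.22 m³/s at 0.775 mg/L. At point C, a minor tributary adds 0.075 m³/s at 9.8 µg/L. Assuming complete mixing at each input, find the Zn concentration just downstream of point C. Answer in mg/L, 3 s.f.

26 µg/L = 0.026 mg/L.
After input A: C = (2.48·0.026 + 0.024·7.99) / 2.504 = 0.1023 mg/L.
After input B: C = (2.504·0.1023 + 0.22·0.775) / 2.724 = 0.1567 mg/L.
9.8 µg/L = 0.0098 mg/L.
After input C: C = (2.724·0.1567 + 0.075·0.0098) / 2.799 = 0.1527 mg/L.

0.153 mg/L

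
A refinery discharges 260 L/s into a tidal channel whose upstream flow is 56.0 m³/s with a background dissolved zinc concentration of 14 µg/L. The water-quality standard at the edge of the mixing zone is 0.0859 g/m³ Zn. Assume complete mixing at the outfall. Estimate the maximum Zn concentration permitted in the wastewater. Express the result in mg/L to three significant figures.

260 L/s = 0.26 m³/s.
14 µg/L = 0.014 mg/L.
Mass balance: 0.0859·56.26 = 0.26·Cₑ + 56·0.014.
Cₑ = (4.833 − 0.784) / 0.26 = 15.57 mg/L.

15.6 mg/L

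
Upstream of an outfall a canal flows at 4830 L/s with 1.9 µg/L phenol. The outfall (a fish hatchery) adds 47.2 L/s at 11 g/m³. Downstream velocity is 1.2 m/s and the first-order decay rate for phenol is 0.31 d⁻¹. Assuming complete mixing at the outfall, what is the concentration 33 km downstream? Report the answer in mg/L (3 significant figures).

47.2 L/s = 0.0472 m³/s.
4830 L/s = 4.83 m³/s.
1.9 µg/L = 0.0019 mg/L.
After complete mixing, C₀ = (0.0472·11 + 4.83·0.0019) / 4.877 = 0.1083 mg/L.
Travel time t = 3.3e+04 m / 1.2 m/s = 2.75e+04 s = 0.3183 d.
C = 0.1083·exp(−0.31·0.3183) = 0.1083·0.906 = 0.09816 mg/L.

0.0982 mg/L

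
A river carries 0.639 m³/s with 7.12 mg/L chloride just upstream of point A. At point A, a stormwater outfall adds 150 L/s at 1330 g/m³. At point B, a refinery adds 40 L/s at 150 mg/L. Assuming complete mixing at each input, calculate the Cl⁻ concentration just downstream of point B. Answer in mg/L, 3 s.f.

150 L/s = 0.15 m³/s.
After input A: C = (0.639·7.12 + 0.15·1330) / 0.789 = 258.6 mg/L.
40 L/s = 0.04 m³/s.
After input B: C = (0.789·258.6 + 0.04·150) / 0.829 = 253.4 mg/L.

253 mg/L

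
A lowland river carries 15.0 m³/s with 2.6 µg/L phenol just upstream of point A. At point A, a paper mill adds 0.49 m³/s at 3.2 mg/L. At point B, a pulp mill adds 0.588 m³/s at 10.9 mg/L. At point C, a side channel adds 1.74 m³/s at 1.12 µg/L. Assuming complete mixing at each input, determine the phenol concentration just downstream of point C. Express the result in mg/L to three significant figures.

0.450 mg/L

2.6 µg/L = 0.0026 mg/L.
After input A: C = (15·0.0026 + 0.49·3.2) / 15.49 = 0.1037 mg/L.
After input B: C = (15.49·0.1037 + 0.588·10.9) / 16.08 = 0.4986 mg/L.
1.12 µg/L = 0.00112 mg/L.
After input C: C = (16.08·0.4986 + 1.74·0.00112) / 17.82 = 0.45 mg/L.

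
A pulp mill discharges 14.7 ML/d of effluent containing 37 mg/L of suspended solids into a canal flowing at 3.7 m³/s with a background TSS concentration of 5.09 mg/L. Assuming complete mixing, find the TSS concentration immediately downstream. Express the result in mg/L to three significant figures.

14.7 ML/d = 0.1701 m³/s.
Conservation of mass across the mixing zone: C = (0.1701·37 + 3.7·5.09) / (0.1701 + 3.7) = 25.13/3.87 = 6.493 mg/L.

6.49 mg/L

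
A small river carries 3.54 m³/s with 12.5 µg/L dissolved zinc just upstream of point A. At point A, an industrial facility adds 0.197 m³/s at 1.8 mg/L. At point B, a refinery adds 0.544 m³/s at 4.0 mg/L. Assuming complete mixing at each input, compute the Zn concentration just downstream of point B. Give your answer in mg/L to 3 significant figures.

0.601 mg/L

12.5 µg/L = 0.0125 mg/L.
After input A: C = (3.54·0.0125 + 0.197·1.8) / 3.737 = 0.1067 mg/L.
After input B: C = (3.737·0.1067 + 0.544·4) / 4.281 = 0.6015 mg/L.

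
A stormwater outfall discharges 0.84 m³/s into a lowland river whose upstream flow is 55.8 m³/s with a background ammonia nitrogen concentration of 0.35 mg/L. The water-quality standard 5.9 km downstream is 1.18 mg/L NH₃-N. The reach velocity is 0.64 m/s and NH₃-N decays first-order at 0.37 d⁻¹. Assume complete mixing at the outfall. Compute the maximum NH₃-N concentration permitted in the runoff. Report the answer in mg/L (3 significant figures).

Travel time to the compliance point: t = 5900/0.64 = 9219 s = 0.1067 d; decay factor exp(−0.37·0.1067) = 0.9613.
So the concentration just after mixing may be at most 1.18/0.9613 = 1.228 mg/L.
Mass balance: 1.228·56.64 = 0.84·Cₑ + 55.8·0.35.
Cₑ = (69.53 − 19.53) / 0.84 = 59.52 mg/L.

59.5 mg/L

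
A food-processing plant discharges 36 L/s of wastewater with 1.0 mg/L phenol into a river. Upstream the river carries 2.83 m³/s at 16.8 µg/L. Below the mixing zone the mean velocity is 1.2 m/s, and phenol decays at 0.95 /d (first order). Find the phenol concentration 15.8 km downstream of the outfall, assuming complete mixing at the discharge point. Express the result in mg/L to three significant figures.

36 L/s = 0.036 m³/s.
16.8 µg/L = 0.0168 mg/L.
After complete mixing, C₀ = (0.036·1 + 2.83·0.0168) / 2.866 = 0.02915 mg/L.
Travel time t = 1.58e+04 m / 1.2 m/s = 1.317e+04 s = 0.1524 d.
C = 0.02915·exp(−0.95·0.1524) = 0.02915·0.8652 = 0.02522 mg/L.

0.0252 mg/L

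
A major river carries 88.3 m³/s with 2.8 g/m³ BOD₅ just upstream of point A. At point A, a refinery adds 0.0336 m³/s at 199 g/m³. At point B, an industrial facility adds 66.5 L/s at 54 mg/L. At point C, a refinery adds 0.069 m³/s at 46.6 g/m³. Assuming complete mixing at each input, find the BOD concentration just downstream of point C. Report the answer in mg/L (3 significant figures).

2.95 mg/L

After input A: C = (88.3·2.8 + 0.0336·199) / 88.33 = 2.875 mg/L.
66.5 L/s = 0.0665 m³/s.
After input B: C = (88.33·2.875 + 0.0665·54) / 88.4 = 2.913 mg/L.
After input C: C = (88.4·2.913 + 0.069·46.6) / 88.47 = 2.947 mg/L.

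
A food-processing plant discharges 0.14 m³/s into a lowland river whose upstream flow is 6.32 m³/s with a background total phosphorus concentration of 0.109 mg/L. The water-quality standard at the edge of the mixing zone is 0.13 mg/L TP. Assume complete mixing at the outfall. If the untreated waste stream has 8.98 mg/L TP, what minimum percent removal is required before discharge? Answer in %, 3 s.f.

88.0 %

Mass balance: 0.13·6.46 = 0.14·Cₑ + 6.32·0.109.
Cₑ = (0.8398 − 0.6889) / 0.14 = 1.078 mg/L.
Required removal = 1 − 1.078/8.98 = 88 %.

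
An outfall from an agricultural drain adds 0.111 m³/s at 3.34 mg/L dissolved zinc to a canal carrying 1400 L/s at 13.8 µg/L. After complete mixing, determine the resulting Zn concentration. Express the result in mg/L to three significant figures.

0.258 mg/L

1400 L/s = 1.4 m³/s.
13.8 µg/L = 0.0138 mg/L.
Conservation of mass across the mixing zone: C = (0.111·3.34 + 1.4·0.0138) / (0.111 + 1.4) = 0.3901/1.511 = 0.2581 mg/L.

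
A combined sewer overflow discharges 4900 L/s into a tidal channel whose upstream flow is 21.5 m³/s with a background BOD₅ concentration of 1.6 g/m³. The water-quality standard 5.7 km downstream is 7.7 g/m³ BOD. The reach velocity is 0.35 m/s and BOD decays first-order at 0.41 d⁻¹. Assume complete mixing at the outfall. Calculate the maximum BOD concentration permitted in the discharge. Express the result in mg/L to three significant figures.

37.8 mg/L

4900 L/s = 4.9 m³/s.
Travel time to the compliance point: t = 5700/0.35 = 1.629e+04 s = 0.1885 d; decay factor exp(−0.41·0.1885) = 0.9256.
So the concentration just after mixing may be at most 7.7/0.9256 = 8.319 mg/L.
Mass balance: 8.319·26.4 = 4.9·Cₑ + 21.5·1.6.
Cₑ = (219.6 − 34.4) / 4.9 = 37.8 mg/L.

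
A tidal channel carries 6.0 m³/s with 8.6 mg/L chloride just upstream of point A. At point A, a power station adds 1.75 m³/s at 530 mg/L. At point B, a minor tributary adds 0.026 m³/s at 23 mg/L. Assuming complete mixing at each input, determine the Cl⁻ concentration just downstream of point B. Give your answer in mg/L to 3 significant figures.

After input A: C = (6·8.6 + 1.75·530) / 7.75 = 126.3 mg/L.
After input B: C = (7.75·126.3 + 0.026·23) / 7.776 = 126 mg/L.

126 mg/L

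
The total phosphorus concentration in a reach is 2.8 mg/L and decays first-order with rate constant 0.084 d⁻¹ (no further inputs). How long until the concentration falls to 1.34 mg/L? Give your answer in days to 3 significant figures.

8.77 d

t = ln(C₀/C)/k = ln(2.8/1.34)/0.084 = 0.7369/0.084 = 8.773 d.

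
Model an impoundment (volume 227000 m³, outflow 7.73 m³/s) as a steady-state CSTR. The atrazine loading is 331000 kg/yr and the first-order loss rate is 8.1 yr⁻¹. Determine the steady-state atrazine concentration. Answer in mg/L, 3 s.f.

1.35 mg/L

Outflow Q = 7.73 m³/s × 3.156e+07 s/yr = 2.439e+08 m³/yr.
Steady-state CSTR mass balance: W = Q·C + k·V·C, so C = W/(Q + kV).
Q + kV = 2.439e+08 + 8.1·227000 = 2.458e+08 m³/yr.
C = 331000/2.458e+08 = 0.001347 kg/m³ = 1.347 mg/L.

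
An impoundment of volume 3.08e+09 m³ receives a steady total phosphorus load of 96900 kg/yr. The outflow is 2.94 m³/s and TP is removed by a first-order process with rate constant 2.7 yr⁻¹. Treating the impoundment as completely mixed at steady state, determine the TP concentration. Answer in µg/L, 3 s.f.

Outflow Q = 2.94 m³/s × 3.156e+07 s/yr = 9.278e+07 m³/yr.
Steady-state CSTR mass balance: W = Q·C + k·V·C, so C = W/(Q + kV).
Q + kV = 9.278e+07 + 2.7·3.08e+09 = 8.409e+09 m³/yr.
C = 96900/8.409e+09 = 1.152e-05 kg/m³ = 0.01152 mg/L = 11.52 µg/L.

11.5 µg/L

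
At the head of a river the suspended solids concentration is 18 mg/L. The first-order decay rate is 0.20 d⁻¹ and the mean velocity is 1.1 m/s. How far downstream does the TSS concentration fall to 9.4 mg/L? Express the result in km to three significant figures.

309 km

From C = C₀·e^(−kt), t = ln(C₀/C)/k = ln(18/9.4)/0.20 = 0.6497/0.20 = 3.248 d.
Distance = v·t = 1.1 m/s × 2.807e+05 s = 3.087e+05 m = 308.7 km.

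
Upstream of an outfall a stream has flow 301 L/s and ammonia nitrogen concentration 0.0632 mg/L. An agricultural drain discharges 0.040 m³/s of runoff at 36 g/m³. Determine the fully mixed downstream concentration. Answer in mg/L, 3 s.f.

301 L/s = 0.301 m³/s.
Flow-weighted mixing gives C = (0.04·36 + 0.301·0.0632) / (0.04 + 0.301) = 1.459/0.341 = 4.279 mg/L.

4.28 mg/L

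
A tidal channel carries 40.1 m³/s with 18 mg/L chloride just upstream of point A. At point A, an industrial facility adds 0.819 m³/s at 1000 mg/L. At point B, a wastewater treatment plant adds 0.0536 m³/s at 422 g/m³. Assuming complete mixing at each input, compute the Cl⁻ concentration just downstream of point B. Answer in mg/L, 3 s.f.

38.2 mg/L

After input A: C = (40.1·18 + 0.819·1000) / 40.92 = 37.65 mg/L.
After input B: C = (40.92·37.65 + 0.0536·422) / 40.97 = 38.16 mg/L.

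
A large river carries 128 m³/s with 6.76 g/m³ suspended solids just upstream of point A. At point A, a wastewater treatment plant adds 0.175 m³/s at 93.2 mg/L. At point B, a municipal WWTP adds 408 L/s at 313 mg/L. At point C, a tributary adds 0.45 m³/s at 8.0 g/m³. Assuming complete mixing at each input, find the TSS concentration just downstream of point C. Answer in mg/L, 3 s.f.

After input A: C = (128·6.76 + 0.175·93.2) / 128.2 = 6.878 mg/L.
408 L/s = 0.408 m³/s.
After input B: C = (128.2·6.878 + 0.408·313) / 128.6 = 7.849 mg/L.
After input C: C = (128.6·7.849 + 0.45·8) / 129 = 7.85 mg/L.

7.85 mg/L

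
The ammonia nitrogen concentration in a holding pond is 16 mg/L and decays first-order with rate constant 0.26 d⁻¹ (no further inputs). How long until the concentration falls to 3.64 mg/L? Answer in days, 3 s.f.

t = ln(C₀/C)/k = ln(16/3.64)/0.26 = 1.481/0.26 = 5.695 d.

5.69 d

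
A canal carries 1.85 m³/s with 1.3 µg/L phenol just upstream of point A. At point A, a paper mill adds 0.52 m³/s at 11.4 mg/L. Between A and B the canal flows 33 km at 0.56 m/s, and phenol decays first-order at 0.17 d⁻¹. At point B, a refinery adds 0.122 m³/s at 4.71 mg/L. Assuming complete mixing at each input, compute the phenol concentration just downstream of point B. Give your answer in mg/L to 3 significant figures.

2.35 mg/L

1.3 µg/L = 0.0013 mg/L.
After input A: C = (1.85·0.0013 + 0.52·11.4) / 2.37 = 2.502 mg/L.
Over the 33 km reach to input B (t = 5.893e+04 s = 0.682 d), decay gives C = 2.502·exp(−0.17·0.682) = 2.228 mg/L.
After input B: C = (2.37·2.228 + 0.122·4.71) / 2.492 = 2.35 mg/L.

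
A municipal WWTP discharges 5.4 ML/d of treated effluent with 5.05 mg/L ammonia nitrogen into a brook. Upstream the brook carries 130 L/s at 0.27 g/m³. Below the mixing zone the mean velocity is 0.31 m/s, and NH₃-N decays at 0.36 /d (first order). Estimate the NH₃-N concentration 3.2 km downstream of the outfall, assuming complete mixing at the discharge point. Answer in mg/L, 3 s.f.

5.4 ML/d = 0.0625 m³/s.
130 L/s = 0.13 m³/s.
After complete mixing, C₀ = (0.0625·5.05 + 0.13·0.27) / 0.1925 = 1.822 mg/L.
Travel time t = 3200 m / 0.31 m/s = 1.032e+04 s = 0.1195 d.
C = 1.822·exp(−0.36·0.1195) = 1.822·0.9579 = 1.745 mg/L.

1.75 mg/L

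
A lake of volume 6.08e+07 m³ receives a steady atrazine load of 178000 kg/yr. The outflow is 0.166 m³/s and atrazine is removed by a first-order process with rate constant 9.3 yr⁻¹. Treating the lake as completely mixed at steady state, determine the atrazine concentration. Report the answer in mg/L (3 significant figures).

0.312 mg/L

Outflow Q = 0.166 m³/s × 3.156e+07 s/yr = 5.239e+06 m³/yr.
Steady-state CSTR mass balance: W = Q·C + k·V·C, so C = W/(Q + kV).
Q + kV = 5.239e+06 + 9.3·6.08e+07 = 5.707e+08 m³/yr.
C = 178000/5.707e+08 = 0.0003119 kg/m³ = 0.3119 mg/L.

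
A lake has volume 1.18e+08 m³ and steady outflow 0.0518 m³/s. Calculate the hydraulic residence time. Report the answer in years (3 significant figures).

72.2 yr

Q = 0.0518 m³/s × 3.156e+07 s/yr = 1.635e+06 m³/yr.
Hydraulic residence time τ = V/Q = 1.18e+08/1.635e+06 = 72.19 yr.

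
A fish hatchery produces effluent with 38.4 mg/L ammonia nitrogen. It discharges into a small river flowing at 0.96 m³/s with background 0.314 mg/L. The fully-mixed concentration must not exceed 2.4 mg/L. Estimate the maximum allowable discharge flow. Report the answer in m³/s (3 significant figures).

Mass balance at complete mixing: C_std·(Q_w + Q_r) = Q_w·C_e + Q_r·C_b.
Rearranging, Q_w = Q_r·(C_std − C_b)/(C_e − C_std) = 0.96·(2.4 − 0.314) / (38.4 − 2.4) = 0.05563 m³/s.

0.0556 m³/s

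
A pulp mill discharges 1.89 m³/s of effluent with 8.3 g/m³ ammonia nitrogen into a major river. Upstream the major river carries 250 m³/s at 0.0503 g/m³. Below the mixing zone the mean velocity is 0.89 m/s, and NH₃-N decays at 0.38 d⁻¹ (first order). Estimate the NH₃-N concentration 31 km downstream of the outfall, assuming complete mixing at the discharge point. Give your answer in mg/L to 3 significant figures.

0.0963 mg/L

After complete mixing, C₀ = (1.89·8.3 + 250·0.0503) / 251.9 = 0.1122 mg/L.
Travel time t = 3.1e+04 m / 0.89 m/s = 3.483e+04 s = 0.4031 d.
C = 0.1122·exp(−0.38·0.4031) = 0.1122·0.858 = 0.09626 mg/L.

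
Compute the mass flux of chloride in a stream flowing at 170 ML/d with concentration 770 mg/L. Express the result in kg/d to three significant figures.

131000 kg/d

170 ML/d = 1.968 m³/s.
Mass flux = Q·C = 1.968 m³/s × 770 g/m³ = 1515 g/s.
= 1515 g/s × 86.4 = 1.309e+05 kg/d.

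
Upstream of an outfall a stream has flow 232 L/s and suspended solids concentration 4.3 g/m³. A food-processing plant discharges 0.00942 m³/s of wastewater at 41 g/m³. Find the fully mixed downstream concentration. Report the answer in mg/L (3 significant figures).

5.73 mg/L

232 L/s = 0.232 m³/s.
Flow-weighted mixing gives C = (0.00942·41 + 0.232·4.3) / (0.00942 + 0.232) = 1.384/0.2414 = 5.732 mg/L.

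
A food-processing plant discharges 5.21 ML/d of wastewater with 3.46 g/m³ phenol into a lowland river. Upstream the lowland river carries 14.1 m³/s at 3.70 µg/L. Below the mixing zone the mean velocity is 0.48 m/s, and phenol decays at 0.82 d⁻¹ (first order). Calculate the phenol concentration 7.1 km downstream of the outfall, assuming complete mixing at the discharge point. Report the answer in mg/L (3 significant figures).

0.0160 mg/L

5.21 ML/d = 0.0603 m³/s.
3.70 µg/L = 0.0037 mg/L.
After complete mixing, C₀ = (0.0603·3.46 + 14.1·0.0037) / 14.16 = 0.01842 mg/L.
Travel time t = 7100 m / 0.48 m/s = 1.479e+04 s = 0.1712 d.
C = 0.01842·exp(−0.82·0.1712) = 0.01842·0.869 = 0.01601 mg/L.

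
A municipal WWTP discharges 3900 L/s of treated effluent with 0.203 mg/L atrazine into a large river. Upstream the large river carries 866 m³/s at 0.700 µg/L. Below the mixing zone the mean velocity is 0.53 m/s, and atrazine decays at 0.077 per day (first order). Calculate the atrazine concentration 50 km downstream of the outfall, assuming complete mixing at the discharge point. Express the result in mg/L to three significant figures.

0.00148 mg/L

3900 L/s = 3.9 m³/s.
0.700 µg/L = 0.0007 mg/L.
After complete mixing, C₀ = (3.9·0.203 + 866·0.0007) / 869.9 = 0.001607 mg/L.
Travel time t = 5e+04 m / 0.53 m/s = 9.434e+04 s = 1.092 d.
C = 0.001607·exp(−0.077·1.092) = 0.001607·0.9194 = 0.001477 mg/L.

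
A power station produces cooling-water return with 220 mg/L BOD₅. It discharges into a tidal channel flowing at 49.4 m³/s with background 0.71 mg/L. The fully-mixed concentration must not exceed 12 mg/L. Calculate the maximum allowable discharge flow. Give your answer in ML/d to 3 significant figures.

232 ML/d

Mass balance at complete mixing: C_std·(Q_w + Q_r) = Q_w·C_e + Q_r·C_b.
Rearranging, Q_w = Q_r·(C_std − C_b)/(C_e − C_std) = 49.4·(12 − 0.71) / (220 − 12) = 2.681 m³/s.
= 231.7 ML/d.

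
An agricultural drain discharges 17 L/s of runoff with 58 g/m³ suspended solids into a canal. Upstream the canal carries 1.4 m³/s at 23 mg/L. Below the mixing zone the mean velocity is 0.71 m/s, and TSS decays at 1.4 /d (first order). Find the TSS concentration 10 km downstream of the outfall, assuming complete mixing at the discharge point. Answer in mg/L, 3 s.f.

18.6 mg/L

17 L/s = 0.017 m³/s.
After complete mixing, C₀ = (0.017·58 + 1.4·23) / 1.417 = 23.42 mg/L.
Travel time t = 1e+04 m / 0.71 m/s = 1.408e+04 s = 0.163 d.
C = 23.42·exp(−1.4·0.163) = 23.42·0.7959 = 18.64 mg/L.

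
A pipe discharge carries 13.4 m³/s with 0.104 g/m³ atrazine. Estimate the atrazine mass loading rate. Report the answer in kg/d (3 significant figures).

120 kg/d

Mass flux = Q·C = 13.4 m³/s × 0.104 g/m³ = 1.394 g/s.
= 1.394 g/s × 86.4 = 120.4 kg/d.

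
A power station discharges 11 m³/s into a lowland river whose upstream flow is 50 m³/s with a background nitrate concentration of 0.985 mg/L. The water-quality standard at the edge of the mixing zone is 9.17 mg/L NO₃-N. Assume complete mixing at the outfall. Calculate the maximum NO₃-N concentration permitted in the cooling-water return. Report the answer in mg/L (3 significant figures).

Mass balance: 9.17·61 = 11·Cₑ + 50·0.985.
Cₑ = (559.4 − 49.25) / 11 = 46.37 mg/L.

46.4 mg/L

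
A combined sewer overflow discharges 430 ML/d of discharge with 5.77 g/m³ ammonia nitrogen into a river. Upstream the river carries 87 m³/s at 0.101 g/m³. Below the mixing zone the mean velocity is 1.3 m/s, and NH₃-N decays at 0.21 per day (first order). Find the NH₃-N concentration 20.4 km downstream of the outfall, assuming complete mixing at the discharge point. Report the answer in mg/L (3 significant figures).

430 ML/d = 4.977 m³/s.
After complete mixing, C₀ = (4.977·5.77 + 87·0.101) / 91.98 = 0.4077 mg/L.
Travel time t = 2.04e+04 m / 1.3 m/s = 1.569e+04 s = 0.1816 d.
C = 0.4077·exp(−0.21·0.1816) = 0.4077·0.9626 = 0.3925 mg/L.

0.392 mg/L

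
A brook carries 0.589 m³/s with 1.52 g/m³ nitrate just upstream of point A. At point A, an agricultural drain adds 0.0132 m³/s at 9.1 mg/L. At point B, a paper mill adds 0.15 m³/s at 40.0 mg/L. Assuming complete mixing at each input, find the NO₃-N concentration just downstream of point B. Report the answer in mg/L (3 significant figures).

After input A: C = (0.589·1.52 + 0.0132·9.1) / 0.6022 = 1.686 mg/L.
After input B: C = (0.6022·1.686 + 0.15·40) / 0.7522 = 9.327 mg/L.

9.33 mg/L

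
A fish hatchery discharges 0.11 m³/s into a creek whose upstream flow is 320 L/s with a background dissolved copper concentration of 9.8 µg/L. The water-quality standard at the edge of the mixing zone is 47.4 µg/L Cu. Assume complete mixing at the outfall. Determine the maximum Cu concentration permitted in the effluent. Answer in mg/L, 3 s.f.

0.157 mg/L

320 L/s = 0.32 m³/s.
9.8 µg/L = 0.0098 mg/L.
47.4 µg/L = 0.0474 mg/L.
Mass balance: 0.0474·0.43 = 0.11·Cₑ + 0.32·0.0098.
Cₑ = (0.02038 − 0.003136) / 0.11 = 0.1568 mg/L.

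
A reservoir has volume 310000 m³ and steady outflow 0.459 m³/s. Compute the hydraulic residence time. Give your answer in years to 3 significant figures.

0.0214 yr

Q = 0.459 m³/s × 3.156e+07 s/yr = 1.448e+07 m³/yr.
Hydraulic residence time τ = V/Q = 310000/1.448e+07 = 0.0214 yr.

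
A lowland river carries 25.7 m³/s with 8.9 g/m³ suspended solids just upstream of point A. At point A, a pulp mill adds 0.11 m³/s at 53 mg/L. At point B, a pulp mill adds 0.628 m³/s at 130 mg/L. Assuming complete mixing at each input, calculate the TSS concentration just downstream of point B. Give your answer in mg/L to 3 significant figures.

After input A: C = (25.7·8.9 + 0.11·53) / 25.81 = 9.088 mg/L.
After input B: C = (25.81·9.088 + 0.628·130) / 26.44 = 11.96 mg/L.

12.0 mg/L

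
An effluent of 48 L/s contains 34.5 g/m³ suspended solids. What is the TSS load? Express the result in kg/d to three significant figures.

143 kg/d

48 L/s = 0.048 m³/s.
Mass flux = Q·C = 0.048 m³/s × 34.5 g/m³ = 1.656 g/s.
= 1.656 g/s × 86.4 = 143.1 kg/d.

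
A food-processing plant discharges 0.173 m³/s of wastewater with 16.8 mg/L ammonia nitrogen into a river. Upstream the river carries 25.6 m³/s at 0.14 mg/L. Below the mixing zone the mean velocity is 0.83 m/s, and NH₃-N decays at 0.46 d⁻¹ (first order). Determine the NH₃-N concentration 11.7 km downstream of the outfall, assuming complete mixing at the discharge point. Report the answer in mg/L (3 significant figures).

0.234 mg/L

After complete mixing, C₀ = (0.173·16.8 + 25.6·0.14) / 25.77 = 0.2518 mg/L.
Travel time t = 1.17e+04 m / 0.83 m/s = 1.41e+04 s = 0.1632 d.
C = 0.2518·exp(−0.46·0.1632) = 0.2518·0.9277 = 0.2336 mg/L.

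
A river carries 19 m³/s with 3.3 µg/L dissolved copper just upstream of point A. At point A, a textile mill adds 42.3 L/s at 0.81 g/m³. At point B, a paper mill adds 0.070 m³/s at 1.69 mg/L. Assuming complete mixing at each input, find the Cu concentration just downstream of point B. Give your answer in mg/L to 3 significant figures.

3.3 µg/L = 0.0033 mg/L.
42.3 L/s = 0.0423 m³/s.
After input A: C = (19·0.0033 + 0.0423·0.81) / 19.04 = 0.005092 mg/L.
After input B: C = (19.04·0.005092 + 0.07·1.69) / 19.11 = 0.01126 mg/L.

0.0113 mg/L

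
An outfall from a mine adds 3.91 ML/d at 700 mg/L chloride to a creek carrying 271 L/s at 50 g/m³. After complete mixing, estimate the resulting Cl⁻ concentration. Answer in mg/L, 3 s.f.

3.91 ML/d = 0.04525 m³/s.
271 L/s = 0.271 m³/s.
Conservation of mass across the mixing zone: C = (0.04525·700 + 0.271·50) / (0.04525 + 0.271) = 45.23/0.3163 = 143 mg/L.

143 mg/L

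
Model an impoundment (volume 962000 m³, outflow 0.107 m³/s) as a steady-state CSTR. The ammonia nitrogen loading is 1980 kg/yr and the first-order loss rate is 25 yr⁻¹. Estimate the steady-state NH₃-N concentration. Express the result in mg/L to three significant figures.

Outflow Q = 0.107 m³/s × 3.156e+07 s/yr = 3.377e+06 m³/yr.
Steady-state CSTR mass balance: W = Q·C + k·V·C, so C = W/(Q + kV).
Q + kV = 3.377e+06 + 25·962000 = 2.743e+07 m³/yr.
C = 1980/2.743e+07 = 7.219e-05 kg/m³ = 0.07219 mg/L.

0.0722 mg/L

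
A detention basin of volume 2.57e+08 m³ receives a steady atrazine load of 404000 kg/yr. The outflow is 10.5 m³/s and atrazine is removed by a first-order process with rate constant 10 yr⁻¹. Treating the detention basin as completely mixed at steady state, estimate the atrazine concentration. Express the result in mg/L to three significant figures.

0.139 mg/L

Outflow Q = 10.5 m³/s × 3.156e+07 s/yr = 3.314e+08 m³/yr.
Steady-state CSTR mass balance: W = Q·C + k·V·C, so C = W/(Q + kV).
Q + kV = 3.314e+08 + 10·2.57e+08 = 2.901e+09 m³/yr.
C = 404000/2.901e+09 = 0.0001392 kg/m³ = 0.1392 mg/L.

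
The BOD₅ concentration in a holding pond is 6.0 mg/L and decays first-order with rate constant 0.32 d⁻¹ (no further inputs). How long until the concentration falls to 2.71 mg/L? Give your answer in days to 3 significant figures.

t = ln(C₀/C)/k = ln(6.0/2.71)/0.32 = 0.7948/0.32 = 2.484 d.

2.48 d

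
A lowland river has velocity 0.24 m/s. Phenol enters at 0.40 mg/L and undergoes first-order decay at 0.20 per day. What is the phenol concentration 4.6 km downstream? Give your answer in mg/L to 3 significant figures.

0.383 mg/L

Travel time t = 4.6 km / 0.24 m/s = 4600/0.24 = 1.917e+04 s = 0.2218 d.
First-order decay: C = 0.40·exp(−0.20·0.2218) = 0.40·0.9566 = 0.3826 mg/L.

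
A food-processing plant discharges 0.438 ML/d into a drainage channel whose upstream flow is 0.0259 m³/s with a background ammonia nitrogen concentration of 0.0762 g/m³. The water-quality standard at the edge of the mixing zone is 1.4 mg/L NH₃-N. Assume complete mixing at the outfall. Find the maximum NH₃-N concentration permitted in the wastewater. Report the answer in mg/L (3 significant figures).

0.438 ML/d = 0.005069 m³/s.
Mass balance: 1.4·0.03097 = 0.005069·Cₑ + 0.0259·0.0762.
Cₑ = (0.04336 − 0.001974) / 0.005069 = 8.163 mg/L.

8.16 mg/L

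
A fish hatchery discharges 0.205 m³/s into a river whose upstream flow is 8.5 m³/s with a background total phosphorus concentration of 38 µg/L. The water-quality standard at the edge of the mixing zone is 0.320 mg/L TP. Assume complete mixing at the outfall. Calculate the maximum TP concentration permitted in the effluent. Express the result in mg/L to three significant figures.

38 µg/L = 0.038 mg/L.
Mass balance: 0.32·8.705 = 0.205·Cₑ + 8.5·0.038.
Cₑ = (2.786 − 0.323) / 0.205 = 12.01 mg/L.

12.0 mg/L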